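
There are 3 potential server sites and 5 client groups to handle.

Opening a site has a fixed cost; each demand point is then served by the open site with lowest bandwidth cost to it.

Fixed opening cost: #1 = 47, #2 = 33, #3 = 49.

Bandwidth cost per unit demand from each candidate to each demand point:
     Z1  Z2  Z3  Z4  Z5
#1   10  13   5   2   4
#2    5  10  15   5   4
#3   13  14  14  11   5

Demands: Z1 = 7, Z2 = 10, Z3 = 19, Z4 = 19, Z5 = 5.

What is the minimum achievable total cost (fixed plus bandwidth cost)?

368

Open {#1, #2}: assign each demand point to its cheapest open site.
  Z1→#2 7×5=35, Z2→#2 10×10=100, Z3→#1 19×5=95, Z4→#1 19×2=38, Z5→#1 5×4=20
  bandwidth cost 288, fixed 80 → total 368.
Compare {#1}: bandwidth cost 353 + fixed 47 = 400.
Compare {#1, #2, #3}: bandwidth cost 288 + fixed 129 = 417.
Compare {#1, #3}: bandwidth cost 353 + fixed 96 = 449.
All other subsets cost ≥ 400. Minimum total cost: 368.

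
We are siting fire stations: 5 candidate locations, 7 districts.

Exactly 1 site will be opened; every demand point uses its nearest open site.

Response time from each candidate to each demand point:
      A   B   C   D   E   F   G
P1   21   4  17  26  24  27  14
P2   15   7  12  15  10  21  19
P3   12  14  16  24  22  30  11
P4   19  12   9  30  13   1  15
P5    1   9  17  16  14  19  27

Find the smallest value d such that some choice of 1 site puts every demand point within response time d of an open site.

21

Open {P2}.
  Farthest demand point is F at response time 21 (to P2); all others are ≤ 21.
With {P1} the worst case is 27.
With {P5} the worst case is 27.
No size-1 selection achieves below 21.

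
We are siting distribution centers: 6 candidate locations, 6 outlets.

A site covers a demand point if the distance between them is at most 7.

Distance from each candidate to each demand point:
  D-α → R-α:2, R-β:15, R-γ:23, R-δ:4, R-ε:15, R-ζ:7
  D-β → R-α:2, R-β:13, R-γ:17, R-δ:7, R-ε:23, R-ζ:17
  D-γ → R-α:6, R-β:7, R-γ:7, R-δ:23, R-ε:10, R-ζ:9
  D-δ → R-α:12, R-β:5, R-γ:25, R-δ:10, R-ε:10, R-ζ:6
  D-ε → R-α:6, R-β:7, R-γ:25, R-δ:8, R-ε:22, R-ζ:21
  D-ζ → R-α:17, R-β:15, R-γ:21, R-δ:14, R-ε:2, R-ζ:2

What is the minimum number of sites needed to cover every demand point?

3

Coverage sets (demand points within 7 of each site):
  D-α: {R-α, R-δ, R-ζ}
  D-β: {R-α, R-δ}
  D-γ: {R-α, R-β, R-γ}
  D-δ: {R-β, R-ζ}
  D-ε: {R-α, R-β}
  D-ζ: {R-ε, R-ζ}
No 2 sites suffice: every size-2 union leaves at least one demand point uncovered.
But {D-α, D-γ, D-ζ} covers everything, so the minimum is 3.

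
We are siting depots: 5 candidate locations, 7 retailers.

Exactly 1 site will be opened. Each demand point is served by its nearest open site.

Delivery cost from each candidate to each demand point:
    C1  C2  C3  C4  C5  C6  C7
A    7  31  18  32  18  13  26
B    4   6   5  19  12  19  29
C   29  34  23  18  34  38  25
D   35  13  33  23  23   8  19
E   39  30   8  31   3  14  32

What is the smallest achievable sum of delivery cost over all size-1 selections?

Open {B}.
  C1→B 4, C2→B 6, C3→B 5, C4→B 19, C5→B 12, C6→B 19, C7→B 29  ⇒ total 94.
Compare {A}: total 145.
Compare {D}: total 154.
No size-1 selection does better; minimum is 94.

94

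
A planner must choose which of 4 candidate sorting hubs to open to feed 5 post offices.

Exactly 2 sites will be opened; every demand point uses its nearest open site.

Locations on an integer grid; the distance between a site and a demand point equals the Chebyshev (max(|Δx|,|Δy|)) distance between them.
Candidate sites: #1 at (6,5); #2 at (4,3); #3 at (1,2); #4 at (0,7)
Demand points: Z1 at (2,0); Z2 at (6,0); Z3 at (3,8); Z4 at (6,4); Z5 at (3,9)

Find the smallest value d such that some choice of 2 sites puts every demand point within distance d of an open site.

Open {#2, #4}.
  Farthest demand point is Z1 at distance 3 (to #2); all others are ≤ 3.
With {#1, #2} the worst case is 4.
With {#1, #3} the worst case is 5.
No size-2 selection achieves below 3.

3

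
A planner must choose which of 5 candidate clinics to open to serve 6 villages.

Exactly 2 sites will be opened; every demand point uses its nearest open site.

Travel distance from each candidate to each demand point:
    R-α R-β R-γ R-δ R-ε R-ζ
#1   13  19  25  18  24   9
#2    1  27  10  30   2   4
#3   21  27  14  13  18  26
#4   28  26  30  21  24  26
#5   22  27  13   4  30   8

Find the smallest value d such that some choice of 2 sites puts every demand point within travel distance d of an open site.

Open {#1, #2}.
  Farthest demand point is R-β at travel distance 19 (to #1); all others are ≤ 19.
With {#1, #3} the worst case is 19.
With {#1, #5} the worst case is 24.
No size-2 selection achieves below 19.

19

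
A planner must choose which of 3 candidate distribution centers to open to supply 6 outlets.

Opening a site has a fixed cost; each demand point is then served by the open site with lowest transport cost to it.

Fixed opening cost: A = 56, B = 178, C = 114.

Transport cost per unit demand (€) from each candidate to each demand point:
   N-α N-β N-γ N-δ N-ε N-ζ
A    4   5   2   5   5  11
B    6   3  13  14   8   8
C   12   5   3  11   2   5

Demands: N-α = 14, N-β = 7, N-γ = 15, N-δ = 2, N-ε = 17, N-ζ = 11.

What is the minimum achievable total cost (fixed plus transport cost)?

Open {A, C}: assign each demand point to its cheapest open site.
  N-α→A 14×4=56, N-β→A 7×5=35, N-γ→A 15×2=30, N-δ→A 2×5=10, N-ε→C 17×2=34, N-ζ→C 11×5=55
  transport cost 220, fixed 170 → total 390.
Compare {A}: transport cost 337 + fixed 56 = 393.
Compare {C}: transport cost 359 + fixed 114 = 473.
Compare {A, B}: transport cost 290 + fixed 234 = 524.
All other subsets cost ≥ 393. Minimum total cost: 390.

390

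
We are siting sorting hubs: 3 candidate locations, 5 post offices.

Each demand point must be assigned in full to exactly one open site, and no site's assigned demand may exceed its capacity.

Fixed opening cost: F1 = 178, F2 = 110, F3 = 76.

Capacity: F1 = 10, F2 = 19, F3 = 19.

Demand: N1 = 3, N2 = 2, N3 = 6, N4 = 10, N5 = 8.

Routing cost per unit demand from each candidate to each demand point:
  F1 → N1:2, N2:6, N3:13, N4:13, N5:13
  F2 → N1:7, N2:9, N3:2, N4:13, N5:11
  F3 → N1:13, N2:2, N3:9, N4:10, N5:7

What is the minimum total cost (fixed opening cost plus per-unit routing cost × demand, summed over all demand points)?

Open {F2, F3}; cheapest assignment that respects the capacities:
  F2 (cap 19, load 11): N1, N2, N3 — cost 3×7 + 2×9 + 6×2 = 51
  F3 (cap 19, load 18): N4, N5 — cost 10×10 + 8×7 = 156
  Shipping 207, fixed 186 → total 393.
  Any other capacity-feasible assignment to {F2, F3} ships for at least 207.
Compare {F1, F3}: its best feasible assignment gives total 537.
Compare {F1, F2, F3}: its best feasible assignment gives total 550.
Every other set of open sites that can feasibly serve all demand totals ≥ 537 even under its best assignment. Minimum: 393.

393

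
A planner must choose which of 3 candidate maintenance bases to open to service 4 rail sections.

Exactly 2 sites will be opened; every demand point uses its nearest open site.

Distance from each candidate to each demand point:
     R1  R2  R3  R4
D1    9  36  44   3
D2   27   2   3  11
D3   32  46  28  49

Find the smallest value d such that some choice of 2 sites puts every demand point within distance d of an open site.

Open {D1, D2}.
  Farthest demand point is R1 at distance 9 (to D1); all others are ≤ 9.
With {D2, D3} the worst case is 27.
With {D1, D3} the worst case is 36.
No size-2 selection achieves below 9.

9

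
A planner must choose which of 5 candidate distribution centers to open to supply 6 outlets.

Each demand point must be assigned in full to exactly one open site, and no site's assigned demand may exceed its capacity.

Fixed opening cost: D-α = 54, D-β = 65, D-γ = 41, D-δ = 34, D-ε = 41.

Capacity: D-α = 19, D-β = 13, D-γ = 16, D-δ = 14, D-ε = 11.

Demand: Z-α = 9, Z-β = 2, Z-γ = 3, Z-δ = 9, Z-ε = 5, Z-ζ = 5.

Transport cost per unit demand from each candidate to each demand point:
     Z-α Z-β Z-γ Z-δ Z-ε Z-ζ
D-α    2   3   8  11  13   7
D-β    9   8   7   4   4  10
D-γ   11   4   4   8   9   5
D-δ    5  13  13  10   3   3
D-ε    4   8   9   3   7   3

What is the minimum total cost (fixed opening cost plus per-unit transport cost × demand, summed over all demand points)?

Open {D-α, D-δ, D-ε}; cheapest assignment that respects the capacities:
  D-α (cap 19, load 14): Z-α, Z-β, Z-γ — cost 9×2 + 2×3 + 3×8 = 48
  D-δ (cap 14, load 10): Z-ε, Z-ζ — cost 5×3 + 5×3 = 30
  D-ε (cap 11, load 9): Z-δ — cost 9×3 = 27
  Shipping 105, fixed 129 → total 234.
  Any other capacity-feasible assignment to {D-α, D-δ, D-ε} ships for at least 105.
Compare {D-γ, D-δ, D-ε}: its best feasible assignment gives total 248.
Compare {D-α, D-γ, D-δ, D-ε}: its best feasible assignment gives total 263.
Every other set of open sites that can feasibly serve all demand totals ≥ 248 even under its best assignment. Minimum: 234.

234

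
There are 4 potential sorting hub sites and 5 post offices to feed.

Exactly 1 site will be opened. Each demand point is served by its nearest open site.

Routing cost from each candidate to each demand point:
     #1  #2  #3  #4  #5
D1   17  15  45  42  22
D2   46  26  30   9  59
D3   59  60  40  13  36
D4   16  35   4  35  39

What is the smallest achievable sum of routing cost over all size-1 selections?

Open {D4}.
  #1→D4 16, #2→D4 35, #3→D4 4, #4→D4 35, #5→D4 39  ⇒ total 129.
Compare {D1}: total 141.
Compare {D2}: total 170.
No size-1 selection does better; minimum is 129.

129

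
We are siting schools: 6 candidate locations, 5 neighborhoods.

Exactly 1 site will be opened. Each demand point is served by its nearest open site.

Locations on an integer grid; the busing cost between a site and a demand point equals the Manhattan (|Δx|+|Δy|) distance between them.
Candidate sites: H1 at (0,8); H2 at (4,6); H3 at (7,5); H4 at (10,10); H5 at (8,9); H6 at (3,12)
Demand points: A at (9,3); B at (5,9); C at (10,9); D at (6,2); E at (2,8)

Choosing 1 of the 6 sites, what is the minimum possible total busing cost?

Open {H5}.
  A→H5 7, B→H5 3, C→H5 2, D→H5 9, E→H5 7  ⇒ total 28.
Compare {H3}: total 29.
Compare {H2}: total 31.
No size-1 selection does better; minimum is 28.

28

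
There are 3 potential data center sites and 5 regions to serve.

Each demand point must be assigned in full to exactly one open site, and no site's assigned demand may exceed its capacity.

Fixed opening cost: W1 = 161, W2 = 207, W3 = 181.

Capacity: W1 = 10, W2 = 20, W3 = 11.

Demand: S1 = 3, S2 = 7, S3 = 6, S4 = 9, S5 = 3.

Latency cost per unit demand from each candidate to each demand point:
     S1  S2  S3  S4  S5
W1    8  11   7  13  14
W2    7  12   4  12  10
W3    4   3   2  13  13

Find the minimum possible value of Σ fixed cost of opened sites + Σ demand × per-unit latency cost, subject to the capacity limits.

Open {W2, W3}; cheapest assignment that respects the capacities:
  W2 (cap 20, load 18): S3, S4, S5 — cost 6×4 + 9×12 + 3×10 = 162
  W3 (cap 11, load 10): S1, S2 — cost 3×4 + 7×3 = 33
  Shipping 195, fixed 388 → total 583.
  Any other capacity-feasible assignment to {W2, W3} ships for at least 195.
Compare {W1, W2}: its best feasible assignment gives total 631.
Compare {W1, W2, W3}: its best feasible assignment gives total 744.
Every other set of open sites that can feasibly serve all demand totals ≥ 631 even under its best assignment. Minimum: 583.

583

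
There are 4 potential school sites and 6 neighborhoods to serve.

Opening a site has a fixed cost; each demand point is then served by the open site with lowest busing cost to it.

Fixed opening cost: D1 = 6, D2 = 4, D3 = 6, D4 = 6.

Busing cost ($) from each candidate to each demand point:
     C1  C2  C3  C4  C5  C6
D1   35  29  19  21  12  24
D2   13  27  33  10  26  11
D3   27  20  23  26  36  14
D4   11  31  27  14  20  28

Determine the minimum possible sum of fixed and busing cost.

101

Open {D1, D2, D3}: assign each demand point to its cheapest open site.
  C1→D2 13, C2→D3 20, C3→D1 19, C4→D2 10, C5→D1 12, C6→D2 11
  busing cost 85, fixed 16 → total 101.
Compare {D1, D2}: busing cost 92 + fixed 10 = 102.
Compare {D1, D2, D3, D4}: busing cost 83 + fixed 22 = 105.
Compare {D1, D2, D4}: busing cost 90 + fixed 16 = 106.
All other subsets cost ≥ 102. Minimum total cost: 101.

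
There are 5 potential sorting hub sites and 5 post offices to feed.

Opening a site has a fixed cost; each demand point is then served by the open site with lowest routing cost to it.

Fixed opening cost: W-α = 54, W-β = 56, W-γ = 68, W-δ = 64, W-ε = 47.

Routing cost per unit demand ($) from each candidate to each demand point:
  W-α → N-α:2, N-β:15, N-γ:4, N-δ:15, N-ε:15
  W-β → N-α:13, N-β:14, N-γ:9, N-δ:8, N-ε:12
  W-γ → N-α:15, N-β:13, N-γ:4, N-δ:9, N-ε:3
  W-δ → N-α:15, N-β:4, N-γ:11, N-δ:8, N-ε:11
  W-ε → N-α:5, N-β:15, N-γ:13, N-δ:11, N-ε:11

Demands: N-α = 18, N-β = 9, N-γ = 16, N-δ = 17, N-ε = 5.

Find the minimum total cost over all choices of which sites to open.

Open {W-α, W-δ}: assign each demand point to its cheapest open site.
  N-α→W-α 18×2=36, N-β→W-δ 9×4=36, N-γ→W-α 16×4=64, N-δ→W-δ 17×8=136, N-ε→W-δ 5×11=55
  routing cost 327, fixed 118 → total 445.
Compare {W-α, W-γ, W-δ}: routing cost 287 + fixed 186 = 473.
Compare {W-α, W-δ, W-ε}: routing cost 327 + fixed 165 = 492.
Compare {W-α, W-β, W-δ}: routing cost 327 + fixed 174 = 501.
All other subsets cost ≥ 473. Minimum total cost: 445.

445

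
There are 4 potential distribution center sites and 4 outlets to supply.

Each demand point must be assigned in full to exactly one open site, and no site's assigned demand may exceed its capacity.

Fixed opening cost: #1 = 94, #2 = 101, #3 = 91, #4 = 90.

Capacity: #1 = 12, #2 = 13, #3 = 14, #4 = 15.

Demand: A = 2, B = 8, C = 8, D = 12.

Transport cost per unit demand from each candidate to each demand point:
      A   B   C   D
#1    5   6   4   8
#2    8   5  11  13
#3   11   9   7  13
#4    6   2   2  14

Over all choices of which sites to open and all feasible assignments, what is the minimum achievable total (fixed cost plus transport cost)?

Open {#1, #2, #4}; cheapest assignment that respects the capacities:
  #1 (cap 12, load 12): D — cost 12×8 = 96
  #2 (cap 13, load 8): B — cost 8×5 = 40
  #4 (cap 15, load 10): A, C — cost 2×6 + 8×2 = 28
  Shipping 164, fixed 285 → total 449.
  Any other capacity-feasible assignment to {#1, #2, #4} ships for at least 164.
Compare {#1, #3, #4}: its best feasible assignment gives total 455.
Compare {#1, #2, #3}: its best feasible assignment gives total 494.
Every other set of open sites that can feasibly serve all demand totals ≥ 455 even under its best assignment. Minimum: 449.

449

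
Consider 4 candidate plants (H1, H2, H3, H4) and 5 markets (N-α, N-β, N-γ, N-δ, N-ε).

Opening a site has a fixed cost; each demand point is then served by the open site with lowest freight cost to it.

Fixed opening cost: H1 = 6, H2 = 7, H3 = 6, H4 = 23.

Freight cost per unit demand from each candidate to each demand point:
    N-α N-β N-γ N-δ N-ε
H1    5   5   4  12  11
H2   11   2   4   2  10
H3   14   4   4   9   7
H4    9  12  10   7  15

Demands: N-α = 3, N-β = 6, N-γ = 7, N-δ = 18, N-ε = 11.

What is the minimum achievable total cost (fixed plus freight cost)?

187

Open {H1, H2, H3}: assign each demand point to its cheapest open site.
  N-α→H1 3×5=15, N-β→H2 6×2=12, N-γ→H1 7×4=28, N-δ→H2 18×2=36, N-ε→H3 11×7=77
  freight cost 168, fixed 19 → total 187.
Compare {H2, H3}: freight cost 186 + fixed 13 = 199.
Compare {H1, H2, H3, H4}: freight cost 168 + fixed 42 = 210.
Compare {H1, H2}: freight cost 201 + fixed 13 = 214.
All other subsets cost ≥ 199. Minimum total cost: 187.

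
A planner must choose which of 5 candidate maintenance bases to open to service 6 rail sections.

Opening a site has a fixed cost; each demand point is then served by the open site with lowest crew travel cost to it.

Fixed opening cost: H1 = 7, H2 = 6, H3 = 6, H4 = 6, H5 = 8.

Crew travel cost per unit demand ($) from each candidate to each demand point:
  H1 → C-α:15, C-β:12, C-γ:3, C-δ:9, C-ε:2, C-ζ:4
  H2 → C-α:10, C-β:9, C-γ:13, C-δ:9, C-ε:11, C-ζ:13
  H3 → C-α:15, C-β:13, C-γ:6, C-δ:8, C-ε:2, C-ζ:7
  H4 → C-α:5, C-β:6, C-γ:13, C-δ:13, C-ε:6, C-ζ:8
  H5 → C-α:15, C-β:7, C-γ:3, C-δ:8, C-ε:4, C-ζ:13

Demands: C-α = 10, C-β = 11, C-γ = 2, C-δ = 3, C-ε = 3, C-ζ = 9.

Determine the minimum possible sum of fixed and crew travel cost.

Open {H1, H4}: assign each demand point to its cheapest open site.
  C-α→H4 10×5=50, C-β→H4 11×6=66, C-γ→H1 2×3=6, C-δ→H1 3×9=27, C-ε→H1 3×2=6, C-ζ→H1 9×4=36
  crew travel cost 191, fixed 13 → total 204.
Compare {H1, H3, H4}: crew travel cost 188 + fixed 19 = 207.
Compare {H1, H4, H5}: crew travel cost 188 + fixed 21 = 209.
Compare {H1, H2, H4}: crew travel cost 191 + fixed 19 = 210.
All other subsets cost ≥ 207. Minimum total cost: 204.

204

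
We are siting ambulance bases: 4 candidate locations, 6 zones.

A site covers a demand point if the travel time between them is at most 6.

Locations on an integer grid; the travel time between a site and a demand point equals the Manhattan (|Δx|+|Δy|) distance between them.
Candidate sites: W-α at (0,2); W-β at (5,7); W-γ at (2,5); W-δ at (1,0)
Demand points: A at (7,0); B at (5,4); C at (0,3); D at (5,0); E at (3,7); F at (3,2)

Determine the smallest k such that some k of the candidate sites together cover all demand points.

Coverage sets (demand points within 6 of each site):
  W-α: {C, F}
  W-β: {B, E}
  W-γ: {B, C, E, F}
  W-δ: {A, C, D, F}
No single site covers all 6 demand points.
But {W-β, W-δ} covers everything, so the minimum is 2.

2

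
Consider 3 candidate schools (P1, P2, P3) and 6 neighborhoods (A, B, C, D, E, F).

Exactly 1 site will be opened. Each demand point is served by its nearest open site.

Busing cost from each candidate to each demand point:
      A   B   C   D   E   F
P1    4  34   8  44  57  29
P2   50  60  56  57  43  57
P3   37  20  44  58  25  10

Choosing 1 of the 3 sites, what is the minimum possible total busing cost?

Open {P1}.
  A→P1 4, B→P1 34, C→P1 8, D→P1 44, E→P1 57, F→P1 29  ⇒ total 176.
Compare {P3}: total 194.
Compare {P2}: total 323.

176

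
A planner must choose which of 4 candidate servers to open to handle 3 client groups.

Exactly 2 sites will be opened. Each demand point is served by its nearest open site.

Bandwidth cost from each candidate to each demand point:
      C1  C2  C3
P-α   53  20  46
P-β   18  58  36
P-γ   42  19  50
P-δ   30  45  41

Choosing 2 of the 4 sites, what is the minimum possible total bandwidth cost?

73

Open {P-β, P-γ}.
  C1→P-β 18, C2→P-γ 19, C3→P-β 36  ⇒ total 73.
Compare {P-α, P-β}: total 74.
Compare {P-γ, P-δ}: total 90.
No size-2 selection does better; minimum is 73.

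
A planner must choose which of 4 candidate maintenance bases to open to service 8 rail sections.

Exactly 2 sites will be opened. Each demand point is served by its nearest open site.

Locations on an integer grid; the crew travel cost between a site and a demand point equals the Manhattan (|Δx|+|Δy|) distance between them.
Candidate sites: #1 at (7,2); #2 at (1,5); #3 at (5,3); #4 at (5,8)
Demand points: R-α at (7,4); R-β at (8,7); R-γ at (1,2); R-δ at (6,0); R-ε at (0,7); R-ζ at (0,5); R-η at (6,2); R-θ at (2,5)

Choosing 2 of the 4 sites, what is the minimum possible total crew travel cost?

Open {#1, #2}.
  R-α→#1 2, R-β→#1 6, R-γ→#2 3, R-δ→#1 3, R-ε→#2 3, R-ζ→#2 1, R-η→#1 1, R-θ→#2 1  ⇒ total 20.
Compare {#2, #3}: total 24.
Compare {#2, #4}: total 34.
No size-2 selection does better; minimum is 20.

20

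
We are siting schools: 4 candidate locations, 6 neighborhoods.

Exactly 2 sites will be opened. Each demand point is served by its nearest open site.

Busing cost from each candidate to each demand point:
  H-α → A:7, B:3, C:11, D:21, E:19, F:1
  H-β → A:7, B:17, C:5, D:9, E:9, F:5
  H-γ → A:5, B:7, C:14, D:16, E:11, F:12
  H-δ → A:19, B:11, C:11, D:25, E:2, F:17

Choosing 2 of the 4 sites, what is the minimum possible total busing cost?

34

Open {H-α, H-β}.
  A→H-α 7, B→H-α 3, C→H-β 5, D→H-β 9, E→H-β 9, F→H-α 1  ⇒ total 34.
Compare {H-β, H-δ}: total 39.
Compare {H-β, H-γ}: total 40.
No size-2 selection does better; minimum is 34.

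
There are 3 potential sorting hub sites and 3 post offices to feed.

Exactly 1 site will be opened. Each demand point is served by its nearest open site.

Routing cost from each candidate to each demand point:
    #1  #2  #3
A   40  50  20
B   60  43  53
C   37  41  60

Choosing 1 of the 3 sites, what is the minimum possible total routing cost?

Open {A}.
  #1→A 40, #2→A 50, #3→A 20  ⇒ total 110.
Compare {C}: total 138.
Compare {B}: total 156.

110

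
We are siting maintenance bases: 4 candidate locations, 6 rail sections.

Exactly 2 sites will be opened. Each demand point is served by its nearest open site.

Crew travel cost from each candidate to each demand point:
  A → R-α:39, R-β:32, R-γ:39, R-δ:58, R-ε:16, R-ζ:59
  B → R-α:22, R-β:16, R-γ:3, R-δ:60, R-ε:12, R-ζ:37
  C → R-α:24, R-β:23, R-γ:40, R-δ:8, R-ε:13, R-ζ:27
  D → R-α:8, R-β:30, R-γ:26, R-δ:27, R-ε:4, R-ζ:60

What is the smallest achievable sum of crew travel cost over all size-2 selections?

Open {B, C}.
  R-α→B 22, R-β→B 16, R-γ→B 3, R-δ→C 8, R-ε→B 12, R-ζ→C 27  ⇒ total 88.
Compare {B, D}: total 95.
Compare {C, D}: total 96.
No size-2 selection does better; minimum is 88.

88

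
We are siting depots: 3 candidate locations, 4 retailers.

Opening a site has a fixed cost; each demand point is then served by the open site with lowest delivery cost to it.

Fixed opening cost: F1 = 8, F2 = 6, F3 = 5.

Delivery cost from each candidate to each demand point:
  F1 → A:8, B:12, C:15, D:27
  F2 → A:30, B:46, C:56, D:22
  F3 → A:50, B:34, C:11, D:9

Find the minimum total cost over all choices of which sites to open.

53

Open {F1, F3}: assign each demand point to its cheapest open site.
  A→F1 8, B→F1 12, C→F3 11, D→F3 9
  delivery cost 40, fixed 13 → total 53.
Compare {F1, F2, F3}: delivery cost 40 + fixed 19 = 59.
Compare {F1}: delivery cost 62 + fixed 8 = 70.
Compare {F1, F2}: delivery cost 57 + fixed 14 = 71.
All other subsets cost ≥ 59. Minimum total cost: 53.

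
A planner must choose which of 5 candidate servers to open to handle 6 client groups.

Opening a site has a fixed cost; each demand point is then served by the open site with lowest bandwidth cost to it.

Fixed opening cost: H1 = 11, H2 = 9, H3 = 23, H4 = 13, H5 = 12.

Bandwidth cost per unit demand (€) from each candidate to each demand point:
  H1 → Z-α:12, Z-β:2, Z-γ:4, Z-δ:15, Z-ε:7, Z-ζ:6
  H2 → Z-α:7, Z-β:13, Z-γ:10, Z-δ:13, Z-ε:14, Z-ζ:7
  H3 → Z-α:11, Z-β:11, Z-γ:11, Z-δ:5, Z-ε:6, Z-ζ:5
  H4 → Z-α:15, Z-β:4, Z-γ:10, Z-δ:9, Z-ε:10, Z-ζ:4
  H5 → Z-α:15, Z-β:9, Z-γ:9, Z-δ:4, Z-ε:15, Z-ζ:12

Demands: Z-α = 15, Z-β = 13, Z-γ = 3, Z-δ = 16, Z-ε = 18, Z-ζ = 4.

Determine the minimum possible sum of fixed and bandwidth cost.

389

Open {H1, H2, H5}: assign each demand point to its cheapest open site.
  Z-α→H2 15×7=105, Z-β→H1 13×2=26, Z-γ→H1 3×4=12, Z-δ→H5 16×4=64, Z-ε→H1 18×7=126, Z-ζ→H1 4×6=24
  bandwidth cost 357, fixed 32 → total 389.
Compare {H1, H2, H3, H5}: bandwidth cost 335 + fixed 55 = 390.
Compare {H1, H2, H3}: bandwidth cost 351 + fixed 43 = 394.
Compare {H1, H2, H4, H5}: bandwidth cost 349 + fixed 45 = 394.
All other subsets cost ≥ 390. Minimum total cost: 389.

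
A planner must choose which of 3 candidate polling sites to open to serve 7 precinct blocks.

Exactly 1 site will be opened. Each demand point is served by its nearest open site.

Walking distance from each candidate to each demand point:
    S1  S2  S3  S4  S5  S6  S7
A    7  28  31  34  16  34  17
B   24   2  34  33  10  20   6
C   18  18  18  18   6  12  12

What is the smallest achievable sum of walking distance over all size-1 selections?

Open {C}.
  S1→C 18, S2→C 18, S3→C 18, S4→C 18, S5→C 6, S6→C 12, S7→C 12  ⇒ total 102.
Compare {B}: total 129.
Compare {A}: total 167.

102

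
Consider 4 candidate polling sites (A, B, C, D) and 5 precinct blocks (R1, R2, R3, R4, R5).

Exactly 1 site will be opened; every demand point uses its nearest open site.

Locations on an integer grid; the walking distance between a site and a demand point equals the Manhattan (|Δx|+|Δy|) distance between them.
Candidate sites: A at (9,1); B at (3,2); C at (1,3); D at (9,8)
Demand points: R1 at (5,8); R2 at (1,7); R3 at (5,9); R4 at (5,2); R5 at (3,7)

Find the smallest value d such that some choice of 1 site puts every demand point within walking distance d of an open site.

Open {B}.
  Farthest demand point is R3 at walking distance 9 (to B); all others are ≤ 9.
With {C} the worst case is 10.
With {D} the worst case is 10.
No size-1 selection achieves below 9.

9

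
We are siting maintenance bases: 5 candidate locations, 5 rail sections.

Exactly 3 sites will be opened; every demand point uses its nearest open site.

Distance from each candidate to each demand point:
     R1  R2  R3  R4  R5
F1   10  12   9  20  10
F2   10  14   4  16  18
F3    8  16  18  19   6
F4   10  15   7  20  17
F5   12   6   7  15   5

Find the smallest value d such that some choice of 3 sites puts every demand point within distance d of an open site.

Open {F1, F2, F5}.
  Farthest demand point is R4 at distance 15 (to F5); all others are ≤ 15.
With {F1, F3, F5} the worst case is 15.
With {F1, F4, F5} the worst case is 15.
No size-3 selection achieves below 15.

15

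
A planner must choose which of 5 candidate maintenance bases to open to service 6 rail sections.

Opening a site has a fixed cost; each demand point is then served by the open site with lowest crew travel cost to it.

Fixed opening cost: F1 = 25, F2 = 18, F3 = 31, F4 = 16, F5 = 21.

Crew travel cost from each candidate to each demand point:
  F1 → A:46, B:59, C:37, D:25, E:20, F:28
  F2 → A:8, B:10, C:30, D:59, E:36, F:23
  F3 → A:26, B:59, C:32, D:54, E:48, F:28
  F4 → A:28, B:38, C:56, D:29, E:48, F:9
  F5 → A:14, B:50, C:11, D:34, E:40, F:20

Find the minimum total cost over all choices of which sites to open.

Open {F2, F4}: assign each demand point to its cheapest open site.
  A→F2 8, B→F2 10, C→F2 30, D→F4 29, E→F2 36, F→F4 9
  crew travel cost 122, fixed 34 → total 156.
Compare {F2, F5}: crew travel cost 119 + fixed 39 = 158.
Compare {F1, F2, F5}: crew travel cost 94 + fixed 64 = 158.
Compare {F2, F4, F5}: crew travel cost 103 + fixed 55 = 158.
All other subsets cost ≥ 158. Minimum total cost: 156.

156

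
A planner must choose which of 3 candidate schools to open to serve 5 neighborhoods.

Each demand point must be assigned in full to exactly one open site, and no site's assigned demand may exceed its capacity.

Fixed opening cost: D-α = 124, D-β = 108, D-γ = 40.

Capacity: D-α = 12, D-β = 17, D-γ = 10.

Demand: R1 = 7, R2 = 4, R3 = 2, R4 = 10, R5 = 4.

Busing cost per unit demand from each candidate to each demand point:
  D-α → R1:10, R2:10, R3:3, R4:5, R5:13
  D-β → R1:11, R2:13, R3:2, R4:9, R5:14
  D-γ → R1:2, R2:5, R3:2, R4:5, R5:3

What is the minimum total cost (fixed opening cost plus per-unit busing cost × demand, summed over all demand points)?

351

Open {D-β, D-γ}; cheapest assignment that respects the capacities:
  D-β (cap 17, load 17): R1, R4 — cost 7×11 + 10×9 = 167
  D-γ (cap 10, load 10): R2, R3, R5 — cost 4×5 + 2×2 + 4×3 = 36
  Shipping 203, fixed 148 → total 351.
  Any other capacity-feasible assignment to {D-β, D-γ} ships for at least 203.
Compare {D-α, D-β, D-γ}: its best feasible assignment gives total 435.
Compare {D-α, D-β}: its best feasible assignment gives total 471.
Every other set of open sites that can feasibly serve all demand totals ≥ 435 even under its best assignment. Minimum: 351.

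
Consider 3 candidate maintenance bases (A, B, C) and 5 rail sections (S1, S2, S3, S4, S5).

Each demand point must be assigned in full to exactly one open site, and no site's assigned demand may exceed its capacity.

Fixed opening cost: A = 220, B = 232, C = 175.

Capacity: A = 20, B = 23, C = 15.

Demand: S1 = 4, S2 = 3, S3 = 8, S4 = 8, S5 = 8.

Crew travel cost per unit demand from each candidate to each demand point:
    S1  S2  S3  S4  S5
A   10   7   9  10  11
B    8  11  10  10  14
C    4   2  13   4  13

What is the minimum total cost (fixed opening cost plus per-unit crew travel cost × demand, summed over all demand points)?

Open {A, C}; cheapest assignment that respects the capacities:
  A (cap 20, load 16): S3, S5 — cost 8×9 + 8×11 = 160
  C (cap 15, load 15): S1, S2, S4 — cost 4×4 + 3×2 + 8×4 = 54
  Shipping 214, fixed 395 → total 609.
  Any other capacity-feasible assignment to {A, C} ships for at least 214.
Compare {B, C}: its best feasible assignment gives total 653.
Compare {A, B}: its best feasible assignment gives total 745.
Every other set of open sites that can feasibly serve all demand totals ≥ 653 even under its best assignment. Minimum: 609.

609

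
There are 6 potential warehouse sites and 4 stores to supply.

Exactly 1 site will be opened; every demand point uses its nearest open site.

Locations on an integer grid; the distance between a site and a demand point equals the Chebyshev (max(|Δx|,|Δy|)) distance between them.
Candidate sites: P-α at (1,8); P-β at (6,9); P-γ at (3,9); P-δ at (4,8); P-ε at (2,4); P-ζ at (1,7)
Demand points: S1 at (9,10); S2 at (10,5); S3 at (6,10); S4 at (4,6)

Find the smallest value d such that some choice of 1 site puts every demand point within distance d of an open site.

4

Open {P-β}.
  Farthest demand point is S2 at distance 4 (to P-β); all others are ≤ 4.
With {P-δ} the worst case is 6.
With {P-γ} the worst case is 7.
No size-1 selection achieves below 4.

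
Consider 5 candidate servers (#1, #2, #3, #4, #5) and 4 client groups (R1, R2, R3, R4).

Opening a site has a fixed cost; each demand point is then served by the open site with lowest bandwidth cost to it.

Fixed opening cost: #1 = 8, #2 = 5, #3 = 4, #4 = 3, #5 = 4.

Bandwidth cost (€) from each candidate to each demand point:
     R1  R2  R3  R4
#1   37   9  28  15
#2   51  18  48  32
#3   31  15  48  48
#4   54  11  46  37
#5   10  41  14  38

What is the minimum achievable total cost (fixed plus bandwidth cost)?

60

Open {#1, #5}: assign each demand point to its cheapest open site.
  R1→#5 10, R2→#1 9, R3→#5 14, R4→#1 15
  bandwidth cost 48, fixed 12 → total 60.
Compare {#1, #4, #5}: bandwidth cost 48 + fixed 15 = 63.
Compare {#1, #3, #5}: bandwidth cost 48 + fixed 16 = 64.
Compare {#1, #2, #5}: bandwidth cost 48 + fixed 17 = 65.
All other subsets cost ≥ 63. Minimum total cost: 60.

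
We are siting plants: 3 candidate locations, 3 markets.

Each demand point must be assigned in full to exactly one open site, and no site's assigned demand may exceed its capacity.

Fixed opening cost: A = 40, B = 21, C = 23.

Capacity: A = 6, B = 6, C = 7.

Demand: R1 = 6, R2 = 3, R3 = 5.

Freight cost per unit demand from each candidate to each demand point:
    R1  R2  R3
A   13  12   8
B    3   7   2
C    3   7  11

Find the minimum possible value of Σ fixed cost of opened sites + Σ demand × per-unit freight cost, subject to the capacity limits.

Open {A, B, C}; cheapest assignment that respects the capacities:
  A (cap 6, load 3): R2 — cost 3×12 = 36
  B (cap 6, load 5): R3 — cost 5×2 = 10
  C (cap 7, load 6): R1 — cost 6×3 = 18
  Shipping 64, fixed 84 → total 148.
  Any other capacity-feasible assignment to {A, B, C} ships for at least 64.
Total demand is 14 and no other set of sites has combined capacity ≥ 14, so {A, B, C} is the only feasible choice of open sites. Minimum: 148.

148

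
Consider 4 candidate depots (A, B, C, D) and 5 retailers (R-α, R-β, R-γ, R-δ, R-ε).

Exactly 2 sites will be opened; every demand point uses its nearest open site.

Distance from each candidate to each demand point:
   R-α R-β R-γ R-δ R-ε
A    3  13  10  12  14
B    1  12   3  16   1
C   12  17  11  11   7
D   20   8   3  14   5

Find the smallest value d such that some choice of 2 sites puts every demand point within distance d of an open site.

Open {A, B}.
  Farthest demand point is R-β at distance 12 (to B); all others are ≤ 12.
With {A, D} the worst case is 12.
With {B, C} the worst case is 12.
No size-2 selection achieves below 12.

12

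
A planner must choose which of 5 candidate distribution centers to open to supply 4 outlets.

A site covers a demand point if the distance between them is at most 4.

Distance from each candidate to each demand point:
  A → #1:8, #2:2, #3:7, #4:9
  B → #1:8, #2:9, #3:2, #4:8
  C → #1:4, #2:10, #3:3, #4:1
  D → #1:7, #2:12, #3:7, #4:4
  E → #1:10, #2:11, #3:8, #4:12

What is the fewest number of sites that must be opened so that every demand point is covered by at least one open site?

Coverage sets (demand points within 4 of each site):
  A: {#2}
  B: {#3}
  C: {#1, #3, #4}
  D: {#4}
  E: {}
No single site covers all 4 demand points.
But {A, C} covers everything, so the minimum is 2.

2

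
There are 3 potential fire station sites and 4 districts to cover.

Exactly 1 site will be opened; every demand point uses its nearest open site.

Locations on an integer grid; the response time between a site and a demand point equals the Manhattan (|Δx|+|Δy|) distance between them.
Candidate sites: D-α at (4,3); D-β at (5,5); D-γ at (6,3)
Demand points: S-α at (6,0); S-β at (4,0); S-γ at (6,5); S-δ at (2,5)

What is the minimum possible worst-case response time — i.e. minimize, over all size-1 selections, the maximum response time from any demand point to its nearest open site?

5

Open {D-α}.
  Farthest demand point is S-α at response time 5 (to D-α); all others are ≤ 5.
With {D-β} the worst case is 6.
With {D-γ} the worst case is 6.
No size-1 selection achieves below 5.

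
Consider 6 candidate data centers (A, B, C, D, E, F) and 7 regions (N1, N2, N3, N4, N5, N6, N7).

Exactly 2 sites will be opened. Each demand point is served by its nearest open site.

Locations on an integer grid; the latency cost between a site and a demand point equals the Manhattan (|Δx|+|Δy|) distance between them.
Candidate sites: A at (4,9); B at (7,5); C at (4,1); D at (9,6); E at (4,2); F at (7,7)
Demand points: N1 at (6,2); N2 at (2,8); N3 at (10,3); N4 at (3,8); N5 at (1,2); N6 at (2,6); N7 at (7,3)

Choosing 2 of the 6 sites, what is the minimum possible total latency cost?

Open {A, E}.
  N1→E 2, N2→A 3, N3→E 7, N4→A 2, N5→E 3, N6→A 5, N7→E 4  ⇒ total 26.
Compare {A, B}: total 30.
Compare {A, C}: total 30.
No size-2 selection does better; minimum is 26.

26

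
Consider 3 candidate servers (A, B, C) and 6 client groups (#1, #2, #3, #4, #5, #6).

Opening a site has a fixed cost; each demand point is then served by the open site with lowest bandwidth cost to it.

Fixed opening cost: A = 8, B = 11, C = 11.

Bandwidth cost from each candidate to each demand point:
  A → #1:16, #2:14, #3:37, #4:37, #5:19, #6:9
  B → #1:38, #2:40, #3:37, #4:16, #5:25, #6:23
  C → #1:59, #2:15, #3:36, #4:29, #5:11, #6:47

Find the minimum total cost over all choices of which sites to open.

Open {A, B}: assign each demand point to its cheapest open site.
  #1→A 16, #2→A 14, #3→A 37, #4→B 16, #5→A 19, #6→A 9
  bandwidth cost 111, fixed 19 → total 130.
Compare {A, B, C}: bandwidth cost 102 + fixed 30 = 132.
Compare {A, C}: bandwidth cost 115 + fixed 19 = 134.
Compare {A}: bandwidth cost 132 + fixed 8 = 140.
All other subsets cost ≥ 132. Minimum total cost: 130.

130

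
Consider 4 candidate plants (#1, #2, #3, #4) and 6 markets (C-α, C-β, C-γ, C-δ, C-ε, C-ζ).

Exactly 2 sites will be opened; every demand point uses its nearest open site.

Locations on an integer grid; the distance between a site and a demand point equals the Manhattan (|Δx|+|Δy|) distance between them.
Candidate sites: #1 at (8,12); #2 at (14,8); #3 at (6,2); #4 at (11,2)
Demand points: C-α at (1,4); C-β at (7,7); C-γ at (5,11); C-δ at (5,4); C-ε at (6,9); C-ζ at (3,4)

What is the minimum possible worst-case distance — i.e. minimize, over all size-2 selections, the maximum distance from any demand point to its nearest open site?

7

Open {#1, #3}.
  Farthest demand point is C-α at distance 7 (to #3); all others are ≤ 7.
With {#2, #3} the worst case is 10.
With {#3, #4} the worst case is 10.
No size-2 selection achieves below 7.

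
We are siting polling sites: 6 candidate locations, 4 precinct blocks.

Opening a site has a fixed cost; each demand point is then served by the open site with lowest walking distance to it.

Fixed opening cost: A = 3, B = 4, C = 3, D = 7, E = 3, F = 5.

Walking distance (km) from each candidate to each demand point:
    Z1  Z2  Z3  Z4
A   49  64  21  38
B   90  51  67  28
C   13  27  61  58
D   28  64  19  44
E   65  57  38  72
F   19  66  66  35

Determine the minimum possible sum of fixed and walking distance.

Open {A, B, C}: assign each demand point to its cheapest open site.
  Z1→C 13, Z2→C 27, Z3→A 21, Z4→B 28
  walking distance 89, fixed 10 → total 99.
Compare {B, C, D}: walking distance 87 + fixed 14 = 101.
Compare {A, B, C, E}: walking distance 89 + fixed 13 = 102.
Compare {A, B, C, D}: walking distance 87 + fixed 17 = 104.
All other subsets cost ≥ 101. Minimum total cost: 99.

99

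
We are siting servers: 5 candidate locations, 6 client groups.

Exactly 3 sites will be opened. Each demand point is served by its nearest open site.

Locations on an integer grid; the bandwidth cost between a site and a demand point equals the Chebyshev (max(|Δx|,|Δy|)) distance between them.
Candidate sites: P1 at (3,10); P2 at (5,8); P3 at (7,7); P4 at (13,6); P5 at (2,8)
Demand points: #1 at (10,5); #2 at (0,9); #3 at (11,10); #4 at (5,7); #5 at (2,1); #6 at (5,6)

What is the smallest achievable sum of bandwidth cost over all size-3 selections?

18

Open {P2, P3, P5}.
  #1→P3 3, #2→P5 2, #3→P3 4, #4→P2 1, #5→P3 6, #6→P2 2  ⇒ total 18.
Compare {P1, P2, P3}: total 19.
Compare {P1, P3, P5}: total 19.
No size-3 selection does better; minimum is 18.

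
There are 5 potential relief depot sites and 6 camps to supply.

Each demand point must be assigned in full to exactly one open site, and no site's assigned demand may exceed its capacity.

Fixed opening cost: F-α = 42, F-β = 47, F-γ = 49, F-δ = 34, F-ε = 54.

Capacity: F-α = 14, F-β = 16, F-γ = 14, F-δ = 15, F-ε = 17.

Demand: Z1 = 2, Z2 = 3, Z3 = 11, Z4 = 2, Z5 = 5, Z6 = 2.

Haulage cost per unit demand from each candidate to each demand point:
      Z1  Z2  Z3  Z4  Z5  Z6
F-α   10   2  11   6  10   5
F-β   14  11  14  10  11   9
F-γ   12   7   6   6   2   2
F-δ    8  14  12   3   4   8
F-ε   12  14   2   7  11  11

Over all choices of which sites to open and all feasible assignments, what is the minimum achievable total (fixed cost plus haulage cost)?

Open {F-γ, F-ε}; cheapest assignment that respects the capacities:
  F-γ (cap 14, load 14): Z1, Z2, Z4, Z5, Z6 — cost 2×12 + 3×7 + 2×6 + 5×2 + 2×2 = 71
  F-ε (cap 17, load 11): Z3 — cost 11×2 = 22
  Shipping 93, fixed 103 → total 196.
  Any other capacity-feasible assignment to {F-γ, F-ε} ships for at least 93.
Compare {F-δ, F-ε}: its best feasible assignment gives total 210.
Compare {F-α, F-δ, F-ε}: its best feasible assignment gives total 210.
Every other set of open sites that can feasibly serve all demand totals ≥ 210 even under its best assignment. Minimum: 196.

196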